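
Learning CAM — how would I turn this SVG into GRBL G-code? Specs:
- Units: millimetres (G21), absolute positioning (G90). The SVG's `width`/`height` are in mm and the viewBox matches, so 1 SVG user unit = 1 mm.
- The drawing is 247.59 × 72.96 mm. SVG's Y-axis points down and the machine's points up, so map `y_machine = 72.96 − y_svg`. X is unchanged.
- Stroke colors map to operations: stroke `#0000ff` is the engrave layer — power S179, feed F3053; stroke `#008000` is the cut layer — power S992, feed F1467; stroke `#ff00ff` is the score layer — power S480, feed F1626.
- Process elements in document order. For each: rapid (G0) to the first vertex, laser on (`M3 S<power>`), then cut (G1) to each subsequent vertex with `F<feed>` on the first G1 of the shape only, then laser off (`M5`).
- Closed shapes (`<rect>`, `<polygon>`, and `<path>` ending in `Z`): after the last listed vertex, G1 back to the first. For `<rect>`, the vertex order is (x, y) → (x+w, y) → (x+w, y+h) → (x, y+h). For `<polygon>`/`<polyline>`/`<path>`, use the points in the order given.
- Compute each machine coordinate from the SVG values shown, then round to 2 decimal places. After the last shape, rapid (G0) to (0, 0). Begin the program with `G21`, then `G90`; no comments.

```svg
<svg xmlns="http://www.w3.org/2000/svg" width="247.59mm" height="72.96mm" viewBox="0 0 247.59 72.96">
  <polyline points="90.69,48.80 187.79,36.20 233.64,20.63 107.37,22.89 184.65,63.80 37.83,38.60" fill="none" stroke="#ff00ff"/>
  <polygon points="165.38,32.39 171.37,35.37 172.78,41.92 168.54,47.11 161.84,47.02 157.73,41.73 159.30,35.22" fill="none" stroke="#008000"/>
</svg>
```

G21
G90
G0 X90.69 Y24.16
M3 S480
G1 X187.79 Y36.76 F1626
G1 X233.64 Y52.33
G1 X107.37 Y50.07
G1 X184.65 Y9.16
G1 X37.83 Y34.36
M5
G0 X165.38 Y40.57
M3 S992
G1 X171.37 Y37.59 F1467
G1 X172.78 Y31.04
G1 X168.54 Y25.85
G1 X161.84 Y25.94
G1 X157.73 Y31.23
G1 X159.30 Y37.74
G1 X165.38 Y40.57
M5
G0 X0.00 Y0.00

Since the viewBox matches the mm dimensions, user units are millimetres directly. The only transform is the Y-flip y_m = 72.96 − y_svg.

Shape 1 is a open polyline drawn with `<polyline>`. Its stroke #ff00ff means score at S480, F1626. After flipping Y the toolpath is (90.69,24.16) → (187.79,36.76) → (233.64,52.33) → (107.37,50.07) → (184.65,9.16) → (37.83,34.36).

Shape 2 is a regular polygon drawn with `<polygon>`. Its stroke #008000 means cut at S992, F1467. After flipping Y the toolpath is (165.38,40.57) → (171.37,37.59) → (172.78,31.04) → (168.54,25.85) → (161.84,25.94) → (157.73,31.23) → (159.30,37.74) → (165.38,40.57), returning to the start.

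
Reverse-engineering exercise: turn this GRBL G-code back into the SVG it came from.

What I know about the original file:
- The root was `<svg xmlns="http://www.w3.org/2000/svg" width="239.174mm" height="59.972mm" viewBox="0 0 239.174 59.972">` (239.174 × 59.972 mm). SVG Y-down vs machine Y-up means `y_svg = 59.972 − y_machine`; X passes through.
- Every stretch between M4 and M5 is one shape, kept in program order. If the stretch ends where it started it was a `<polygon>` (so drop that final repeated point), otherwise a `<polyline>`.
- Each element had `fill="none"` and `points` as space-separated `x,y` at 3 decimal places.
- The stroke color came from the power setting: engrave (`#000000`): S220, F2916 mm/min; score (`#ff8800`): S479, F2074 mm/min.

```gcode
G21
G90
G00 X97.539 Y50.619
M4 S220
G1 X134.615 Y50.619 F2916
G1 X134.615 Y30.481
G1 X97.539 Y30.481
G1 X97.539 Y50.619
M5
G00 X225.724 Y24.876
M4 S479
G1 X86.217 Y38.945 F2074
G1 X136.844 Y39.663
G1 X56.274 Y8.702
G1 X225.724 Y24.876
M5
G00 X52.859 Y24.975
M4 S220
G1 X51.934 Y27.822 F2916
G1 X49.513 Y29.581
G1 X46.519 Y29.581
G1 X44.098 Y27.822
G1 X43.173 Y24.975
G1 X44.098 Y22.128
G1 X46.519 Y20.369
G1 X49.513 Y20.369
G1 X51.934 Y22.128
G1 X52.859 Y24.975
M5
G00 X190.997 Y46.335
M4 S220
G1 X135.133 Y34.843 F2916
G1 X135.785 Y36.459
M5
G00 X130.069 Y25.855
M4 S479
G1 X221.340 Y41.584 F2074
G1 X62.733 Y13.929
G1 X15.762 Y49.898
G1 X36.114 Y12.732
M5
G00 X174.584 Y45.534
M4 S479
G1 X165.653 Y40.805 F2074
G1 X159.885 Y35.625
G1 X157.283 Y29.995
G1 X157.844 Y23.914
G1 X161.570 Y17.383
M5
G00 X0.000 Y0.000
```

<svg xmlns="http://www.w3.org/2000/svg" width="239.174mm" height="59.972mm" viewBox="0 0 239.174 59.972">
  <polygon points="97.539,9.353 134.615,9.353 134.615,29.491 97.539,29.491" fill="none" stroke="#000000"/>
  <polygon points="225.724,35.096 86.217,21.027 136.844,20.309 56.274,51.270" fill="none" stroke="#ff8800"/>
  <polygon points="52.859,34.997 51.934,32.150 49.513,30.391 46.519,30.391 44.098,32.150 43.173,34.997 44.098,37.844 46.519,39.603 49.513,39.603 51.934,37.844" fill="none" stroke="#000000"/>
  <polyline points="190.997,13.637 135.133,25.129 135.785,23.513" fill="none" stroke="#000000"/>
  <polyline points="130.069,34.117 221.340,18.388 62.733,46.043 15.762,10.074 36.114,47.240" fill="none" stroke="#ff8800"/>
  <polyline points="174.584,14.438 165.653,19.167 159.885,24.347 157.283,29.977 157.844,36.058 161.570,42.589" fill="none" stroke="#ff8800"/>
</svg>

Machine Y-up, SVG Y-down with viewBox height 59.972, so y_svg = 59.972 − y_machine; X carries over.

Run 1: power S220 maps to stroke `#000000` (engrave). The run returns to its start, so emit a `<polygon>` with points (Y-flipped): 97.539,9.353 134.615,9.353 134.615,29.491 97.539,29.491.

Run 2: power S479 maps to stroke `#ff8800` (score). The run returns to its start, so emit a `<polygon>` with points (Y-flipped): 225.724,35.096 86.217,21.027 136.844,20.309 56.274,51.270.

Run 3: S220 ⇒ engrave layer `#000000`. The run returns to its start, so emit a `<polygon>` with points (Y-flipped): 52.859,34.997 51.934,32.150 49.513,30.391 46.519,30.391 44.098,32.150 43.173,34.997 44.098,37.844 46.519,39.603 49.513,39.603 51.934,37.844.

Run 4: power S220 maps to stroke `#000000` (engrave). The run is open, so emit a `<polyline>` with points (Y-flipped): 190.997,13.637 135.133,25.129 135.785,23.513.

Run 5: S479 ⇒ score layer `#ff8800`. The run is open, so emit a `<polyline>` with points (Y-flipped): 130.069,34.117 221.340,18.388 62.733,46.043 15.762,10.074 36.114,47.240.

Run 6: power S479 maps to stroke `#ff8800` (score). The run is open, so emit a `<polyline>` with points (Y-flipped): 174.584,14.438 165.653,19.167 159.885,24.347 157.283,29.977 157.844,36.058 161.570,42.589.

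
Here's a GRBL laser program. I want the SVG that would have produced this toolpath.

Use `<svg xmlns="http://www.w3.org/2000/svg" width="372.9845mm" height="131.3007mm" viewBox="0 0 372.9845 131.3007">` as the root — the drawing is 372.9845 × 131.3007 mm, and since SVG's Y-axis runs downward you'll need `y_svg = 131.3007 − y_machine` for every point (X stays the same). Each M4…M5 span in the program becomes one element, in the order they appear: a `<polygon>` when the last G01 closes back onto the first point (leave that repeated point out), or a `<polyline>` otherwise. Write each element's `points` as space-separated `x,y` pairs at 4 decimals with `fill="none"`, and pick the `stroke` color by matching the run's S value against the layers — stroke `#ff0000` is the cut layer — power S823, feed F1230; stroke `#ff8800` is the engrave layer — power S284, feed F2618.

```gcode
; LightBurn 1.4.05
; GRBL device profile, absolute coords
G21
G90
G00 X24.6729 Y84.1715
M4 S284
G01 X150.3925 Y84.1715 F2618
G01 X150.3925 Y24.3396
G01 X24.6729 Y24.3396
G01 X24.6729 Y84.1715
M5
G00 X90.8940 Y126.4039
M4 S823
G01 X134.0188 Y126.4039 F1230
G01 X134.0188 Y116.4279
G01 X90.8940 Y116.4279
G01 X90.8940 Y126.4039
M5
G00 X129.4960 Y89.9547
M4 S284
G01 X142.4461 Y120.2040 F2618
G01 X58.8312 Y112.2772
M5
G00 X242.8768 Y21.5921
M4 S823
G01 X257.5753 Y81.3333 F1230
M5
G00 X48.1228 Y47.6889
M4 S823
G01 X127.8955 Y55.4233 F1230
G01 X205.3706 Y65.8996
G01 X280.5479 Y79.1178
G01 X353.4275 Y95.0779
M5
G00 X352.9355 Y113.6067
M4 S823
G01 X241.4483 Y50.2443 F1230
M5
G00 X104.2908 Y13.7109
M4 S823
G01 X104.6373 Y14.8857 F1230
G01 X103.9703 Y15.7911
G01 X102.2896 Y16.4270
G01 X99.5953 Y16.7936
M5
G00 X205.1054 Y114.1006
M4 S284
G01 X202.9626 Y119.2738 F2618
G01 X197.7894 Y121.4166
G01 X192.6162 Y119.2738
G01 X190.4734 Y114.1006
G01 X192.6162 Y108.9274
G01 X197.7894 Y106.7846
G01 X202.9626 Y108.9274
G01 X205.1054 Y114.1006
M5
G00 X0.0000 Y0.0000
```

<svg xmlns="http://www.w3.org/2000/svg" width="372.9845mm" height="131.3007mm" viewBox="0 0 372.9845 131.3007">
  <polygon points="24.6729,47.1292 150.3925,47.1292 150.3925,106.9611 24.6729,106.9611" fill="none" stroke="#ff8800"/>
  <polygon points="90.8940,4.8968 134.0188,4.8968 134.0188,14.8728 90.8940,14.8728" fill="none" stroke="#ff0000"/>
  <polyline points="129.4960,41.3460 142.4461,11.0967 58.8312,19.0235" fill="none" stroke="#ff8800"/>
  <polyline points="242.8768,109.7086 257.5753,49.9674" fill="none" stroke="#ff0000"/>
  <polyline points="48.1228,83.6118 127.8955,75.8774 205.3706,65.4011 280.5479,52.1829 353.4275,36.2228" fill="none" stroke="#ff0000"/>
  <polyline points="352.9355,17.6940 241.4483,81.0564" fill="none" stroke="#ff0000"/>
  <polyline points="104.2908,117.5898 104.6373,116.4150 103.9703,115.5096 102.2896,114.8737 99.5953,114.5071" fill="none" stroke="#ff0000"/>
  <polygon points="205.1054,17.2001 202.9626,12.0269 197.7894,9.8841 192.6162,12.0269 190.4734,17.2001 192.6162,22.3733 197.7894,24.5161 202.9626,22.3733" fill="none" stroke="#ff8800"/>
</svg>

Machine Y-up, SVG Y-down with viewBox height 131.3007, so y_svg = 131.3007 − y_machine; X carries over.

Run 1: S284 ⇒ engrave layer `#ff8800`. The run returns to its start, so emit a `<polygon>` with points (Y-flipped): 24.6729,47.1292 150.3925,47.1292 150.3925,106.9611 24.6729,106.9611.

Run 2: the run's S823 means `#ff0000` (cut). The run returns to its start, so emit a `<polygon>` with points (Y-flipped): 90.8940,4.8968 134.0188,4.8968 134.0188,14.8728 90.8940,14.8728.

Run 3: power S284 maps to stroke `#ff8800` (engrave). The run is open, so emit a `<polyline>` with points (Y-flipped): 129.4960,41.3460 142.4461,11.0967 58.8312,19.0235.

Run 4: S823 ⇒ cut layer `#ff0000`. The run is open, so emit a `<polyline>` with points (Y-flipped): 242.8768,109.7086 257.5753,49.9674.

Run 5: power S823 maps to stroke `#ff0000` (cut). The run is open, so emit a `<polyline>` with points (Y-flipped): 48.1228,83.6118 127.8955,75.8774 205.3706,65.4011 280.5479,52.1829 353.4275,36.2228.

Run 6: power S823 maps to stroke `#ff0000` (cut). The run is open, so emit a `<polyline>` with points (Y-flipped): 352.9355,17.6940 241.4483,81.0564.

Run 7: power S823 maps to stroke `#ff0000` (cut). The run is open, so emit a `<polyline>` with points (Y-flipped): 104.2908,117.5898 104.6373,116.4150 103.9703,115.5096 102.2896,114.8737 99.5953,114.5071.

Run 8: the run's S284 means `#ff8800` (engrave). The run returns to its start, so emit a `<polygon>` with points (Y-flipped): 205.1054,17.2001 202.9626,12.0269 197.7894,9.8841 192.6162,12.0269 190.4734,17.2001 192.6162,22.3733 197.7894,24.5161 202.9626,22.3733.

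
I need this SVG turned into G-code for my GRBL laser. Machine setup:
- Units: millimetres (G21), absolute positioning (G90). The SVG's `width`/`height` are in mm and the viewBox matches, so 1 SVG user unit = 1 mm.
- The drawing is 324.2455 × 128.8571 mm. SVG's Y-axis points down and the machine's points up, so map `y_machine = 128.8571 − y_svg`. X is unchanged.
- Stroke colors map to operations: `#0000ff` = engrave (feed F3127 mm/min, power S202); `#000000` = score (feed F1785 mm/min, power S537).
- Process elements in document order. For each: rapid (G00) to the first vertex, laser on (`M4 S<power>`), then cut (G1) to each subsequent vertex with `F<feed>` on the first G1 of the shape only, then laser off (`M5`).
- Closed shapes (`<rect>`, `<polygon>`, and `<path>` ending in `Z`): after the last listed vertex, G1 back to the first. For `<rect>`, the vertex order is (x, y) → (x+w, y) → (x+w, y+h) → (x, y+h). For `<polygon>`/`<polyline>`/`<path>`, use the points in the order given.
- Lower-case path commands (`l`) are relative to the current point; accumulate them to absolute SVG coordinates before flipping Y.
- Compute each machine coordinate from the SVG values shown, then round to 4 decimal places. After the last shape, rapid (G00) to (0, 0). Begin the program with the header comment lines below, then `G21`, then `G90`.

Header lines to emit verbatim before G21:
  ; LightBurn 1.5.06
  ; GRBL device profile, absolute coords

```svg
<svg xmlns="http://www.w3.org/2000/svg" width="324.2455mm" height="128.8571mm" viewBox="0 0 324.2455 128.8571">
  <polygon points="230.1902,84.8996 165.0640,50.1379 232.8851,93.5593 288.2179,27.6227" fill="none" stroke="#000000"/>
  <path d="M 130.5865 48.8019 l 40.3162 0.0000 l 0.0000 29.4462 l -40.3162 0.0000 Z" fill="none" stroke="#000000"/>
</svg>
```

; LightBurn 1.5.06
; GRBL device profile, absolute coords
G21
G90
G00 X230.1902 Y43.9575
M4 S537
G1 X165.0640 Y78.7192 F1785
G1 X232.8851 Y35.2978
G1 X288.2179 Y101.2344
G1 X230.1902 Y43.9575
M5
G00 X130.5865 Y80.0552
M4 S537
G1 X170.9027 Y80.0552 F1785
G1 X170.9027 Y50.6090
G1 X130.5865 Y50.6090
G1 X130.5865 Y80.0552
M5
G00 X0.0000 Y0.0000

Since the viewBox matches the mm dimensions, user units are millimetres directly. The only transform is the Y-flip y_m = 128.8571 − y_svg.

Shape 1 is a closed polygon drawn with `<polygon>`. Its stroke #000000 means score at S537, F1785. After flipping Y the toolpath is (230.1902,43.9575) → (165.0640,78.7192) → (232.8851,35.2978) → (288.2179,101.2344) → (230.1902,43.9575), returning to the start.

Shape 2 is a rectangle drawn with `<path>`. Its stroke #000000 means score at S537, F1785. After flipping Y the toolpath is (130.5865,80.0552) → (170.9027,80.0552) → (170.9027,50.6090) → (130.5865,50.6090) → (130.5865,80.0552), returning to the start.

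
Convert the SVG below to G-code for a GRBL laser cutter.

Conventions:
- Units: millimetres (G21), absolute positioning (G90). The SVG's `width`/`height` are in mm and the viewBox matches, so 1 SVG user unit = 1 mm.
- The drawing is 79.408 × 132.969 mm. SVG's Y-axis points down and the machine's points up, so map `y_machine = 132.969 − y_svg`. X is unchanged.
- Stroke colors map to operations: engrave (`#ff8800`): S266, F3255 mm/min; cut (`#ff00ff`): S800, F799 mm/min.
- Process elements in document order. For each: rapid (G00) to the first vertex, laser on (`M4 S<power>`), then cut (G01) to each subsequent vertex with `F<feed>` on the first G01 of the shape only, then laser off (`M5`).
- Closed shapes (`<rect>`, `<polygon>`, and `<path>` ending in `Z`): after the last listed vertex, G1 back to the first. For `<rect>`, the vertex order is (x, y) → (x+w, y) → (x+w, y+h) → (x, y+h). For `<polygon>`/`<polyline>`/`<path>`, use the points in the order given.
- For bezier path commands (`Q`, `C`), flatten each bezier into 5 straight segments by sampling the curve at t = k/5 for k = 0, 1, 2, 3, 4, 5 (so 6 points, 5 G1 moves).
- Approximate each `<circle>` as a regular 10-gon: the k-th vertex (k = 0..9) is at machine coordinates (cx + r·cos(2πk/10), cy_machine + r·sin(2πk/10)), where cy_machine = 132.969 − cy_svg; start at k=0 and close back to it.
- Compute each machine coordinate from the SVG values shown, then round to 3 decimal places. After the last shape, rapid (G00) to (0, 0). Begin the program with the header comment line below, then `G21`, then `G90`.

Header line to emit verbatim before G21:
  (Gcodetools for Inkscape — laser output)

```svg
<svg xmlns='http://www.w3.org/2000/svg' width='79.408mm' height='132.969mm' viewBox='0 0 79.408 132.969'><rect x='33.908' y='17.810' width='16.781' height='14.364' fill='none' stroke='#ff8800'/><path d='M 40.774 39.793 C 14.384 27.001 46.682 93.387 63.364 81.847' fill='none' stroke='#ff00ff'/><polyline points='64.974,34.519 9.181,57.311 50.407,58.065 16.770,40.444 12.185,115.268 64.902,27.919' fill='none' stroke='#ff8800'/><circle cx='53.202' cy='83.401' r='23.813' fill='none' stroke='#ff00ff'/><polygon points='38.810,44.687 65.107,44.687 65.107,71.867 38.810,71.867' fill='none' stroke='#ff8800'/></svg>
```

1 u = 1 mm; y_m = 132.969 − y.

[1] `<rect>` rectangle, #ff8800→engrave S266 F3255: (33.908,115.159) → (50.689,115.159) → (50.689,100.795) → (33.908,100.795) → (33.908,115.159) (closed)

[2] `<path>` cubic bezier, #ff00ff→cut S800 F799: (40.774,93.176) → (31.388,92.607) → (32.521,80.576) → (40.605,64.624) → (52.075,52.292) → (63.364,51.122)

[3] `<polyline>` open polyline, #ff8800→engrave S266 F3255: (64.974,98.450) → (9.181,75.658) → (50.407,74.904) → (16.770,92.525) → (12.185,17.701) → (64.902,105.050)

[4] `<circle>` circle, #ff00ff→cut S800 F799: (77.015,49.568) → (72.467,63.565) → (60.561,72.216) → (45.843,72.216) → (33.937,63.565) → (29.389,49.568) → (33.937,35.571) → (45.843,26.920) → (60.561,26.920) → (72.467,35.571) → (77.015,49.568) (closed)

[5] `<polygon>` rectangle, #ff8800→engrave S266 F3255: (38.810,88.282) → (65.107,88.282) → (65.107,61.102) → (38.810,61.102) → (38.810,88.282) (closed)

(Gcodetools for Inkscape — laser output)
G21
G90
G00 X33.908 Y115.159
M4 S266
G01 X50.689 Y115.159 F3255
G01 X50.689 Y100.795
G01 X33.908 Y100.795
G01 X33.908 Y115.159
M5
G00 X40.774 Y93.176
M4 S800
G01 X31.388 Y92.607 F799
G01 X32.521 Y80.576
G01 X40.605 Y64.624
G01 X52.075 Y52.292
G01 X63.364 Y51.122
M5
G00 X64.974 Y98.450
M4 S266
G01 X9.181 Y75.658 F3255
G01 X50.407 Y74.904
G01 X16.770 Y92.525
G01 X12.185 Y17.701
G01 X64.902 Y105.050
M5
G00 X77.015 Y49.568
M4 S800
G01 X72.467 Y63.565 F799
G01 X60.561 Y72.216
G01 X45.843 Y72.216
G01 X33.937 Y63.565
G01 X29.389 Y49.568
G01 X33.937 Y35.571
G01 X45.843 Y26.920
G01 X60.561 Y26.920
G01 X72.467 Y35.571
G01 X77.015 Y49.568
M5
G00 X38.810 Y88.282
M4 S266
G01 X65.107 Y88.282 F3255
G01 X65.107 Y61.102
G01 X38.810 Y61.102
G01 X38.810 Y88.282
M5
G00 X0.000 Y0.000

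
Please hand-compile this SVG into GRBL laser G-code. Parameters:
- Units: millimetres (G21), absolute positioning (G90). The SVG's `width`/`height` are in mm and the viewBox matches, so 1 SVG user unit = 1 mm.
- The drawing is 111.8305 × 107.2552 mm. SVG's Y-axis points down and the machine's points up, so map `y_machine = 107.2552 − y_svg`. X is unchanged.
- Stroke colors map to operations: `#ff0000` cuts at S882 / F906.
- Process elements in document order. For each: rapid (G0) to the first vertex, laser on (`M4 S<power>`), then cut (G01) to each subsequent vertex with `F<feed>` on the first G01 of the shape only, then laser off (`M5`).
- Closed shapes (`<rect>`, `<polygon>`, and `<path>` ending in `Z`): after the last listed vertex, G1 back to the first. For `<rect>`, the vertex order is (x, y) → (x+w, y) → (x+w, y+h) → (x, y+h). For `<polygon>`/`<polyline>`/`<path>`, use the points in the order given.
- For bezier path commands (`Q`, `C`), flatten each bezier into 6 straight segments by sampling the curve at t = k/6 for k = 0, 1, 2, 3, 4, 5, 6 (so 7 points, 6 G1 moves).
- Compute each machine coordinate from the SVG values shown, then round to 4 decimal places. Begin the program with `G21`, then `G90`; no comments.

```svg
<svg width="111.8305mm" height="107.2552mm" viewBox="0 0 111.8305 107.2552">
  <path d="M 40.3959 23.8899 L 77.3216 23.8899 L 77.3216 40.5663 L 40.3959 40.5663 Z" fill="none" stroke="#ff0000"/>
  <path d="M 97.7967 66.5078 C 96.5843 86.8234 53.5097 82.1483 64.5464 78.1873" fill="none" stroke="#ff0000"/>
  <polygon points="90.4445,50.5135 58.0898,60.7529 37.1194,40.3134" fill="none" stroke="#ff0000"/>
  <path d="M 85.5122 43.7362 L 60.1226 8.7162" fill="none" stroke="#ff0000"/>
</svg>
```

viewBox `0 0 111.8305 107.2552` with mm width/height → 1 unit = 1 mm. Flip: y_m = 107.2552 − y_svg.

**Shape 1** — `<path>` rectangle, stroke `#ff0000` → cut (S882, F906). Machine vertices: (40.3959,83.3653) → (77.3216,83.3653) → (77.3216,66.6889) → (40.3959,66.6889) → (40.3959,83.3653). Closed: final G1 returns to the first vertex.

**Shape 2** — `<path>` cubic bezier, stroke `#ff0000` → cut (S882, F906). Control points (SVG): P0=(97.7967,66.5078), P1=(96.5843,86.8234), P2=(53.5097,82.1483), P3=(64.5464,78.1873); sampled at t=k/6. Machine vertices: (97.7967,40.7474) → (94.1463,32.5532) → (86.1848,27.8100) → (76.5781,25.8039) → (67.9922,25.8209) → (63.0930,27.1469) → (64.5464,29.0679). Open path.

**Shape 3** — `<polygon>` closed polygon, stroke `#ff0000` → cut (S882, F906). Machine vertices: (90.4445,56.7417) → (58.0898,46.5023) → (37.1194,66.9418) → (90.4445,56.7417). Closed: final G1 returns to the first vertex.

**Shape 4** — `<path>` line segment, stroke `#ff0000` → cut (S882, F906). Machine vertices: (85.5122,63.5190) → (60.1226,98.5390). Open path.

G21
G90
G0 X40.3959 Y83.3653
M4 S882
G01 X77.3216 Y83.3653 F906
G01 X77.3216 Y66.6889
G01 X40.3959 Y66.6889
G01 X40.3959 Y83.3653
M5
G0 X97.7967 Y40.7474
M4 S882
G01 X94.1463 Y32.5532 F906
G01 X86.1848 Y27.8100
G01 X76.5781 Y25.8039
G01 X67.9922 Y25.8209
G01 X63.0930 Y27.1469
G01 X64.5464 Y29.0679
M5
G0 X90.4445 Y56.7417
M4 S882
G01 X58.0898 Y46.5023 F906
G01 X37.1194 Y66.9418
G01 X90.4445 Y56.7417
M5
G0 X85.5122 Y63.5190
M4 S882
G01 X60.1226 Y98.5390 F906
M5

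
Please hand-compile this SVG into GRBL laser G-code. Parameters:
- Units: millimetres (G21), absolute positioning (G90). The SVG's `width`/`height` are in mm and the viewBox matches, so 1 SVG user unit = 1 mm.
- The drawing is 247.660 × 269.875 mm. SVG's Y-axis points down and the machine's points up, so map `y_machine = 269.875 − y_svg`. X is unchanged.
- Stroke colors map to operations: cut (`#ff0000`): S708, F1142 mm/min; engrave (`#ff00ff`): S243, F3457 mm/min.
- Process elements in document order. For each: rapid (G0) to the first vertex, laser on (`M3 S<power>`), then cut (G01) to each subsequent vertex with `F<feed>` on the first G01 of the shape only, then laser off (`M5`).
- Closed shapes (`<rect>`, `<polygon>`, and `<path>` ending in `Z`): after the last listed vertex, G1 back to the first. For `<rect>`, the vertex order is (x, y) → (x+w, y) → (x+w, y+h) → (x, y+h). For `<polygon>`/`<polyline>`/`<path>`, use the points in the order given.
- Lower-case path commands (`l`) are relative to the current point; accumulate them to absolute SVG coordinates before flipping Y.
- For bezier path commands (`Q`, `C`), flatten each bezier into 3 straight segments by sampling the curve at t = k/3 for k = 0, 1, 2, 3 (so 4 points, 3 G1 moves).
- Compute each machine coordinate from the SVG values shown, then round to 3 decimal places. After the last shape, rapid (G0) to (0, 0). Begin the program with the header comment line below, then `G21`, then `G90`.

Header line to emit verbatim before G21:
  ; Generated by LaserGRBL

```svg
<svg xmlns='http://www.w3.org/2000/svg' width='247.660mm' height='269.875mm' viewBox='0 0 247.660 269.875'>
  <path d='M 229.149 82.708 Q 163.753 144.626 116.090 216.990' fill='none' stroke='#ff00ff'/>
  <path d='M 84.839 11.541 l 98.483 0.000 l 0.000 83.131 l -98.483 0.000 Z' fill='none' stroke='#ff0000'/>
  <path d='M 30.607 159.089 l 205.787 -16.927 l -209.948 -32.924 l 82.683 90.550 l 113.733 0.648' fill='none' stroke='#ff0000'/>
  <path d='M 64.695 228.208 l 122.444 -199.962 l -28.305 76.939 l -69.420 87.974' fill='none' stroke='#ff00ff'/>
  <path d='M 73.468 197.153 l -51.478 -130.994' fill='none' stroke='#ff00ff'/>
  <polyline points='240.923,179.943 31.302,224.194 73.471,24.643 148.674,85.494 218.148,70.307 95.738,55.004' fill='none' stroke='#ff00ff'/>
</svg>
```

; Generated by LaserGRBL
G21
G90
G0 X229.149 Y187.167
M3 S243
G01 X187.522 Y144.728 F3457
G01 X149.836 Y99.967
G01 X116.090 Y52.885
M5
G0 X84.839 Y258.334
M3 S708
G01 X183.322 Y258.334 F1142
G01 X183.322 Y175.203
G01 X84.839 Y175.203
G01 X84.839 Y258.334
M5
G0 X30.607 Y110.786
M3 S708
G01 X236.394 Y127.713 F1142
G01 X26.446 Y160.637
G01 X109.129 Y70.087
G01 X222.862 Y69.439
M5
G0 X64.695 Y41.667
M3 S243
G01 X187.139 Y241.629 F3457
G01 X158.834 Y164.690
G01 X89.414 Y76.716
M5
G0 X73.468 Y72.722
M3 S243
G01 X21.990 Y203.716 F3457
M5
G0 X240.923 Y89.932
M3 S243
G01 X31.302 Y45.681 F3457
G01 X73.471 Y245.232
G01 X148.674 Y184.381
G01 X218.148 Y199.568
G01 X95.738 Y214.871
M5
G0 X0.000 Y0.000

Since the viewBox matches the mm dimensions, user units are millimetres directly. The only transform is the Y-flip y_m = 269.875 − y_svg.

Shape 1 is a quadratic bezier drawn with `<path>`. Its stroke #ff00ff means engrave at S243, F3457. After flipping Y the toolpath is (229.149,187.167) → (187.522,144.728) → (149.836,99.967) → (116.090,52.885).

Shape 2 is a rectangle drawn with `<path>`. Its stroke #ff0000 means cut at S708, F1142. After flipping Y the toolpath is (84.839,258.334) → (183.322,258.334) → (183.322,175.203) → (84.839,175.203) → (84.839,258.334), returning to the start.

Shape 3 is a open polyline drawn with `<path>`. Its stroke #ff0000 means cut at S708, F1142. After flipping Y the toolpath is (30.607,110.786) → (236.394,127.713) → (26.446,160.637) → (109.129,70.087) → (222.862,69.439).

Shape 4 is a open polyline drawn with `<path>`. Its stroke #ff00ff means engrave at S243, F3457. After flipping Y the toolpath is (64.695,41.667) → (187.139,241.629) → (158.834,164.690) → (89.414,76.716).

Shape 5 is a line segment drawn with `<path>`. Its stroke #ff00ff means engrave at S243, F3457. After flipping Y the toolpath is (73.468,72.722) → (21.990,203.716).

Shape 6 is a open polyline drawn with `<polyline>`. Its stroke #ff00ff means engrave at S243, F3457. After flipping Y the toolpath is (240.923,89.932) → (31.302,45.681) → (73.471,245.232) → (148.674,184.381) → (218.148,199.568) → (95.738,214.871).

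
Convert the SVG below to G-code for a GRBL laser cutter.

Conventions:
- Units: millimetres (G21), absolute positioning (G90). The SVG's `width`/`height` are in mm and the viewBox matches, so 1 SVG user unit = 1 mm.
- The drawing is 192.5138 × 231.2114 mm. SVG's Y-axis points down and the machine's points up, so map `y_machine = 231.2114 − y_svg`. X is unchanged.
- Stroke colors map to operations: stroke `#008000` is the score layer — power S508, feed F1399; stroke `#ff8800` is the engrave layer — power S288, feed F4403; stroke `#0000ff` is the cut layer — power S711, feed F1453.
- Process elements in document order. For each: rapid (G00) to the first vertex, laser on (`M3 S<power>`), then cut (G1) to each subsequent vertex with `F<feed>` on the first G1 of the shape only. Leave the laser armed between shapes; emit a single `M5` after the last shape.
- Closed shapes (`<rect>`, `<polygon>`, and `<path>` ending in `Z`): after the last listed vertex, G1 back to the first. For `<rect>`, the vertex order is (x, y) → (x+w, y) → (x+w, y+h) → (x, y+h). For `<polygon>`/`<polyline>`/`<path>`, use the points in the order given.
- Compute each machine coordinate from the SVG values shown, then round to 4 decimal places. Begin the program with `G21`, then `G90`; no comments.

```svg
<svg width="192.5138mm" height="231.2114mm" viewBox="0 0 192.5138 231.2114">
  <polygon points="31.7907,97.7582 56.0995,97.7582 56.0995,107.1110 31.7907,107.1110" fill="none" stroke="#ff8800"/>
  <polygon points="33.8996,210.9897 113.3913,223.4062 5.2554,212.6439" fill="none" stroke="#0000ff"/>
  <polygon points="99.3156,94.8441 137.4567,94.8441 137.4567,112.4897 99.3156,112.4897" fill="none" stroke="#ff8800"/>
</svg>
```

viewBox `0 0 192.5138 231.2114` with mm width/height → 1 unit = 1 mm. Flip: y_m = 231.2114 − y_svg.

**Shape 1** — `<polygon>` rectangle, stroke `#ff8800` → engrave (S288, F4403). Machine vertices: (31.7907,133.4532) → (56.0995,133.4532) → (56.0995,124.1004) → (31.7907,124.1004) → (31.7907,133.4532). Closed: final G1 returns to the first vertex.

**Shape 2** — `<polygon>` closed polygon, stroke `#0000ff` → cut (S711, F1453). Machine vertices: (33.8996,20.2217) → (113.3913,7.8052) → (5.2554,18.5675) → (33.8996,20.2217). Closed: final G1 returns to the first vertex.

**Shape 3** — `<polygon>` rectangle, stroke `#ff8800` → engrave (S288, F4403). Machine vertices: (99.3156,136.3673) → (137.4567,136.3673) → (137.4567,118.7217) → (99.3156,118.7217) → (99.3156,136.3673). Closed: final G1 returns to the first vertex.

G21
G90
G00 X31.7907 Y133.4532
M3 S288
G1 X56.0995 Y133.4532 F4403
G1 X56.0995 Y124.1004
G1 X31.7907 Y124.1004
G1 X31.7907 Y133.4532
G00 X33.8996 Y20.2217
M3 S711
G1 X113.3913 Y7.8052 F1453
G1 X5.2554 Y18.5675
G1 X33.8996 Y20.2217
G00 X99.3156 Y136.3673
M3 S288
G1 X137.4567 Y136.3673 F4403
G1 X137.4567 Y118.7217
G1 X99.3156 Y118.7217
G1 X99.3156 Y136.3673
M5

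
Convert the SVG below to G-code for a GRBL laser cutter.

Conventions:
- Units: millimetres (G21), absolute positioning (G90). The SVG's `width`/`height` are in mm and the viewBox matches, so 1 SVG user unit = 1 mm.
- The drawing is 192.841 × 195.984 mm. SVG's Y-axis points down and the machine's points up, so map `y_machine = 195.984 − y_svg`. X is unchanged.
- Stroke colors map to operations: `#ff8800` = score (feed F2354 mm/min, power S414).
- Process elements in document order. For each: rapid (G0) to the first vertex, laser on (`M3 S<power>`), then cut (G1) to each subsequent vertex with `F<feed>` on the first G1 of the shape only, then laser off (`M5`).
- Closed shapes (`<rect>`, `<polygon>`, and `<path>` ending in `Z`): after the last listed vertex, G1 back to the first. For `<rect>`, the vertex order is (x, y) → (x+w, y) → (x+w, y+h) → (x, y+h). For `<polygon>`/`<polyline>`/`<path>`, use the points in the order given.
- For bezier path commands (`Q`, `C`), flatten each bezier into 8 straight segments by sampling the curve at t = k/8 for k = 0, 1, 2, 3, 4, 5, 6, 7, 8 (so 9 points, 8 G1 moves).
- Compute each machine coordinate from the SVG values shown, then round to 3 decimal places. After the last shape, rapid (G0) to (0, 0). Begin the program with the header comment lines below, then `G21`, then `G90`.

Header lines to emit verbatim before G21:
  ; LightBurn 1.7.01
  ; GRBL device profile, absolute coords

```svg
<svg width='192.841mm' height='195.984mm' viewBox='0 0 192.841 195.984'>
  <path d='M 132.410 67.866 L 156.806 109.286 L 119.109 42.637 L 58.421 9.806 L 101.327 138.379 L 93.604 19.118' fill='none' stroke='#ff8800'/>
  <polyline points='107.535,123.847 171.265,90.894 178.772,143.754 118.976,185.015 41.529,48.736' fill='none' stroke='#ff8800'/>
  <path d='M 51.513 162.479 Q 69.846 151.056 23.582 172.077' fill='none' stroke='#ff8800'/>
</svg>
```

; LightBurn 1.7.01
; GRBL device profile, absolute coords
G21
G90
G0 X132.410 Y128.118
M3 S414
G1 X156.806 Y86.698 F2354
G1 X119.109 Y153.347
G1 X58.421 Y186.178
G1 X101.327 Y57.605
G1 X93.604 Y176.866
M5
G0 X107.535 Y72.137
M3 S414
G1 X171.265 Y105.090 F2354
G1 X178.772 Y52.230
G1 X118.976 Y10.969
G1 X41.529 Y147.248
M5
G0 X51.513 Y33.505
M3 S414
G1 X55.087 Y35.854 F2354
G1 X56.642 Y37.189
G1 X56.179 Y37.510
G1 X53.697 Y36.817
G1 X49.196 Y35.110
G1 X42.677 Y32.390
G1 X34.139 Y28.655
G1 X23.582 Y23.907
M5
G0 X0.000 Y0.000

1 u = 1 mm; y_m = 195.984 − y.

[1] `<path>` open polyline, #ff8800→score S414 F2354: (132.410,128.118) → (156.806,86.698) → (119.109,153.347) → (58.421,186.178) → (101.327,57.605) → (93.604,176.866)

[2] `<polyline>` open polyline, #ff8800→score S414 F2354: (107.535,72.137) → (171.265,105.090) → (178.772,52.230) → (118.976,10.969) → (41.529,147.248)

[3] `<path>` quadratic bezier, #ff8800→score S414 F2354: (51.513,33.505) → (55.087,35.854) → (56.642,37.189) → (56.179,37.510) → (53.697,36.817) → (49.196,35.110) → (42.677,32.390) → (34.139,28.655) → (23.582,23.907)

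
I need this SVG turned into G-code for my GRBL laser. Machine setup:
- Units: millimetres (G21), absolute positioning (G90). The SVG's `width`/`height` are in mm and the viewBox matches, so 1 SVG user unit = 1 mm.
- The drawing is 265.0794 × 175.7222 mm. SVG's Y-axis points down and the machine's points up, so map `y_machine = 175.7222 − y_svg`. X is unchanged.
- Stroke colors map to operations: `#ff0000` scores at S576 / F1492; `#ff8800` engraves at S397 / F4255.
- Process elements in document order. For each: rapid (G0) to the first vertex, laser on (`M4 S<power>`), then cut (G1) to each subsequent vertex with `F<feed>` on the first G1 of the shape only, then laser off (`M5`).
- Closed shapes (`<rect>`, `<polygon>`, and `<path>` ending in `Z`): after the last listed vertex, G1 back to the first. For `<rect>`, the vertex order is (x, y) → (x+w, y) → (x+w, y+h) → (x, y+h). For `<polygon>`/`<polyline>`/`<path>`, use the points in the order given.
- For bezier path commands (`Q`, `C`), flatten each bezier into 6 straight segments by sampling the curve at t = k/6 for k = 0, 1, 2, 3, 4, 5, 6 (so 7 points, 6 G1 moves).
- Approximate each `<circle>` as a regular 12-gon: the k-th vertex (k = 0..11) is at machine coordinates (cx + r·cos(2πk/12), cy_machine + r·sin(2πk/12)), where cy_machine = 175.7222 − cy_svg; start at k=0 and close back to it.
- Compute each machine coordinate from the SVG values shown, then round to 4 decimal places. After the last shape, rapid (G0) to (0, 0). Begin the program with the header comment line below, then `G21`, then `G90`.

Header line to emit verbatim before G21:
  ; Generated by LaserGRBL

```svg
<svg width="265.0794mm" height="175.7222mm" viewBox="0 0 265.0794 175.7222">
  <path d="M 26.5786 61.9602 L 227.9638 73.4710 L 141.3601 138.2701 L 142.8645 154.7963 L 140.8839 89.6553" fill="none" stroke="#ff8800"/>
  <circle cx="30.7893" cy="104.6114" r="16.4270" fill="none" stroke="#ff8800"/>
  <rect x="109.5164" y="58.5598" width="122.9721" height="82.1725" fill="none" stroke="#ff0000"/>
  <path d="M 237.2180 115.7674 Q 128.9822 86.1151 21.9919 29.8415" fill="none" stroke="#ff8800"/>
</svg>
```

; Generated by LaserGRBL
G21
G90
G0 X26.5786 Y113.7620
M4 S397
G1 X227.9638 Y102.2512 F4255
G1 X141.3601 Y37.4521
G1 X142.8645 Y20.9259
G1 X140.8839 Y86.0669
M5
G0 X47.2163 Y71.1108
M4 S397
G1 X45.0155 Y79.3243 F4255
G1 X39.0028 Y85.3370
G1 X30.7893 Y87.5378
G1 X22.5758 Y85.3370
G1 X16.5631 Y79.3243
G1 X14.3623 Y71.1108
G1 X16.5631 Y62.8973
G1 X22.5758 Y56.8846
G1 X30.7893 Y54.6838
G1 X39.0028 Y56.8846
G1 X45.0155 Y62.8973
G1 X47.2163 Y71.1108
M5
G0 X109.5164 Y117.1624
M4 S576
G1 X232.4885 Y117.1624 F1492
G1 X232.4885 Y34.9899
G1 X109.5164 Y34.9899
G1 X109.5164 Y117.1624
M5
G0 X237.2180 Y59.9548
M4 S397
G1 X201.1740 Y70.5784 F4255
G1 X165.1992 Y82.6809
G1 X129.2936 Y96.2624
G1 X93.4572 Y111.3229
G1 X57.6899 Y127.8623
G1 X21.9919 Y145.8807
M5
G0 X0.0000 Y0.0000

1 u = 1 mm; y_m = 175.7222 − y.

[1] `<path>` open polyline, #ff8800→engrave S397 F4255: (26.5786,113.7620) → (227.9638,102.2512) → (141.3601,37.4521) → (142.8645,20.9259) → (140.8839,86.0669)

[2] `<circle>` circle, #ff8800→engrave S397 F4255: (47.2163,71.1108) → (45.0155,79.3243) → (39.0028,85.3370) → (30.7893,87.5378) → (22.5758,85.3370) → (16.5631,79.3243) → (14.3623,71.1108) → (16.5631,62.8973) → (22.5758,56.8846) → (30.7893,54.6838) → (39.0028,56.8846) → (45.0155,62.8973) → (47.2163,71.1108) (closed)

[3] `<rect>` rectangle, #ff0000→score S576 F1492: (109.5164,117.1624) → (232.4885,117.1624) → (232.4885,34.9899) → (109.5164,34.9899) → (109.5164,117.1624) (closed)

[4] `<path>` quadratic bezier, #ff8800→engrave S397 F4255: (237.2180,59.9548) → (201.1740,70.5784) → (165.1992,82.6809) → (129.2936,96.2624) → (93.4572,111.3229) → (57.6899,127.8623) → (21.9919,145.8807)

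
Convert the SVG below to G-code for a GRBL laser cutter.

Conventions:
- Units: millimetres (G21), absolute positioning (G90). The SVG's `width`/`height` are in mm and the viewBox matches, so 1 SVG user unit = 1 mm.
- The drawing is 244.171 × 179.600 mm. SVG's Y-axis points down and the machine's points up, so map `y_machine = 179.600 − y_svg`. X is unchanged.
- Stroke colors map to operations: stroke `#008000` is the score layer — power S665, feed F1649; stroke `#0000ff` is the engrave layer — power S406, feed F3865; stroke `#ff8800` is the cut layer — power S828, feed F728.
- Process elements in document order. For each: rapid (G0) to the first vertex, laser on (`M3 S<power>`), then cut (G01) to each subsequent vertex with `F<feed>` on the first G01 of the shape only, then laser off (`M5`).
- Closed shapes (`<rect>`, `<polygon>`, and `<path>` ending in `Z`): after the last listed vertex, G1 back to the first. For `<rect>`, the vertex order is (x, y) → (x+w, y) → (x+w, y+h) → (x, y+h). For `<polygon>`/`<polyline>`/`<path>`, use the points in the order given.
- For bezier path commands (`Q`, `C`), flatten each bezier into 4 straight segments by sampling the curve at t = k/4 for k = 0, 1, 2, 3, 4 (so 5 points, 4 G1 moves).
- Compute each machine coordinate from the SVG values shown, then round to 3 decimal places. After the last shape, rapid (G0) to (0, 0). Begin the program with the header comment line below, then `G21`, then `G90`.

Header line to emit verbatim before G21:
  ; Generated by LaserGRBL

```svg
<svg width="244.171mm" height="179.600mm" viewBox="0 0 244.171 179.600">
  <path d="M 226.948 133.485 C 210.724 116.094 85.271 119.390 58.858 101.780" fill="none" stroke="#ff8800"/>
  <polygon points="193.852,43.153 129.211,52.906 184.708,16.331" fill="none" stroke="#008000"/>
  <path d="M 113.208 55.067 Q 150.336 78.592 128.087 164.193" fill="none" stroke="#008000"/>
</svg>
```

; Generated by LaserGRBL
G21
G90
G0 X226.948 Y46.115
M3 S828
G01 X197.554 Y55.929 F728
G01 X146.724 Y61.885
G01 X93.984 Y67.882
G01 X58.858 Y77.820
M5
G0 X193.852 Y136.447
M3 S665
G01 X129.211 Y126.694 F1649
G01 X184.708 Y163.269
G01 X193.852 Y136.447
M5
G0 X113.208 Y124.533
M3 S665
G01 X128.061 Y108.891 F1649
G01 X135.492 Y85.489
G01 X135.500 Y54.328
G01 X128.087 Y15.407
M5
G0 X0.000 Y0.000

Since the viewBox matches the mm dimensions, user units are millimetres directly. The only transform is the Y-flip y_m = 179.600 − y_svg.

Shape 1 is a cubic bezier drawn with `<path>`. Its stroke #ff8800 means cut at S828, F728. After flipping Y the toolpath is (226.948,46.115) → (197.554,55.929) → (146.724,61.885) → (93.984,67.882) → (58.858,77.820).

Shape 2 is a closed polygon drawn with `<polygon>`. Its stroke #008000 means score at S665, F1649. After flipping Y the toolpath is (193.852,136.447) → (129.211,126.694) → (184.708,163.269) → (193.852,136.447), returning to the start.

Shape 3 is a quadratic bezier drawn with `<path>`. Its stroke #008000 means score at S665, F1649. After flipping Y the toolpath is (113.208,124.533) → (128.061,108.891) → (135.492,85.489) → (135.500,54.328) → (128.087,15.407).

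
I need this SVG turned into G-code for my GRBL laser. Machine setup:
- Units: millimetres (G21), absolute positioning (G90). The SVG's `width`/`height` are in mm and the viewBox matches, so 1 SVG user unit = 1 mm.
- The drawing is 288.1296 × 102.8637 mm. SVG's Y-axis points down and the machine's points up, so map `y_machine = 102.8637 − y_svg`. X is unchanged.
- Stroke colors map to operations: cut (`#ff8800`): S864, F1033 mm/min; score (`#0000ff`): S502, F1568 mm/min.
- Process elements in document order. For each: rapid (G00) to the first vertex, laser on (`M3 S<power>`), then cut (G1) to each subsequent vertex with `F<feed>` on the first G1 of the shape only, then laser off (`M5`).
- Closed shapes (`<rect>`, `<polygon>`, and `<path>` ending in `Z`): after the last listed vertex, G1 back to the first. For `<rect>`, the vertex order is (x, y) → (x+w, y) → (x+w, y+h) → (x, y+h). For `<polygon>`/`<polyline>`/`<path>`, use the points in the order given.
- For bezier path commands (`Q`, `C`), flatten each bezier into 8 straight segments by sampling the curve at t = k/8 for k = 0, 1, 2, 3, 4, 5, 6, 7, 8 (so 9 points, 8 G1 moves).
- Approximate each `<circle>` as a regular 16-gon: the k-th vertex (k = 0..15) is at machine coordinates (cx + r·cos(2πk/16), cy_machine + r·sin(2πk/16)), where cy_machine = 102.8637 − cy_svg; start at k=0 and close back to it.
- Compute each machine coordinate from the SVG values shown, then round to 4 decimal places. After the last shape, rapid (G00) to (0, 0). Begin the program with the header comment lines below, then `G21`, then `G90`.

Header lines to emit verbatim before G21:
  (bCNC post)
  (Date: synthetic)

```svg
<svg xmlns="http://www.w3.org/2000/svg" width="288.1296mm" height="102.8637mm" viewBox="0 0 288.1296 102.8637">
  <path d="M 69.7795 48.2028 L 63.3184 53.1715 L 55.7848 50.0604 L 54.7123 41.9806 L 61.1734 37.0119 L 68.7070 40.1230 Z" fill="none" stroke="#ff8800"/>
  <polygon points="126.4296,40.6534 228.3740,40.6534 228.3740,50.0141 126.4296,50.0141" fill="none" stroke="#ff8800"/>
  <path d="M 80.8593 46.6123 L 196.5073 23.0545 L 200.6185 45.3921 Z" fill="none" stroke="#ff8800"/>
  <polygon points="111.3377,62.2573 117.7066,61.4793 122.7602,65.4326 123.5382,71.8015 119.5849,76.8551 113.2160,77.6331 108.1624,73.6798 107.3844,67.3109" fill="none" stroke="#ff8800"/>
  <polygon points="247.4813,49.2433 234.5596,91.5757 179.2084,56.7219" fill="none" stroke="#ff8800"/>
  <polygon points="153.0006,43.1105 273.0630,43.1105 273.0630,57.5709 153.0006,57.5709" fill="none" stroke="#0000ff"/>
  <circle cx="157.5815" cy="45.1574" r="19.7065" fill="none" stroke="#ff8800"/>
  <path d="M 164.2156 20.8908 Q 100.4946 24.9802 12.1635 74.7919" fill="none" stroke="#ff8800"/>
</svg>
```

(bCNC post)
(Date: synthetic)
G21
G90
G00 X69.7795 Y54.6609
M3 S864
G1 X63.3184 Y49.6922 F1033
G1 X55.7848 Y52.8033
G1 X54.7123 Y60.8831
G1 X61.1734 Y65.8518
G1 X68.7070 Y62.7407
G1 X69.7795 Y54.6609
M5
G00 X126.4296 Y62.2103
M3 S864
G1 X228.3740 Y62.2103 F1033
G1 X228.3740 Y52.8496
G1 X126.4296 Y52.8496
G1 X126.4296 Y62.2103
M5
G00 X80.8593 Y56.2514
M3 S864
G1 X196.5073 Y79.8092 F1033
G1 X200.6185 Y57.4716
G1 X80.8593 Y56.2514
M5
G00 X111.3377 Y40.6064
M3 S864
G1 X117.7066 Y41.3844 F1033
G1 X122.7602 Y37.4311
G1 X123.5382 Y31.0622
G1 X119.5849 Y26.0086
G1 X113.2160 Y25.2306
G1 X108.1624 Y29.1839
G1 X107.3844 Y35.5528
G1 X111.3377 Y40.6064
M5
G00 X247.4813 Y53.6204
M3 S864
G1 X234.5596 Y11.2880 F1033
G1 X179.2084 Y46.1418
G1 X247.4813 Y53.6204
M5
G00 X153.0006 Y59.7532
M3 S502
G1 X273.0630 Y59.7532 F1568
G1 X273.0630 Y45.2928
G1 X153.0006 Y45.2928
G1 X153.0006 Y59.7532
M5
G00 X177.2880 Y57.7063
M3 S864
G1 X175.7879 Y65.2477 F1033
G1 X171.5161 Y71.6409
G1 X165.1229 Y75.9127
G1 X157.5815 Y77.4128
G1 X150.0401 Y75.9127
G1 X143.6469 Y71.6409
G1 X139.3751 Y65.2477
G1 X137.8750 Y57.7063
G1 X139.3751 Y50.1649
G1 X143.6469 Y43.7717
G1 X150.0401 Y39.4999
G1 X157.5815 Y37.9998
G1 X165.1229 Y39.4999
G1 X171.5161 Y43.7717
G1 X175.7879 Y50.1649
G1 X177.2880 Y57.7063
M5
G00 X164.2156 Y81.9729
M3 S864
G1 X147.9008 Y80.2361 F1033
G1 X130.8170 Y77.0706
G1 X112.9641 Y72.4762
G1 X94.3421 Y66.4529
G1 X74.9510 Y59.0009
G1 X54.7909 Y50.1200
G1 X33.8617 Y39.8103
G1 X12.1635 Y28.0718
M5
G00 X0.0000 Y0.0000

1 u = 1 mm; y_m = 102.8637 − y.

[1] `<path>` regular polygon, #ff8800→cut S864 F1033: (69.7795,54.6609) → (63.3184,49.6922) → (55.7848,52.8033) → (54.7123,60.8831) → (61.1734,65.8518) → (68.7070,62.7407) → (69.7795,54.6609) (closed)

[2] `<polygon>` rectangle, #ff8800→cut S864 F1033: (126.4296,62.2103) → (228.3740,62.2103) → (228.3740,52.8496) → (126.4296,52.8496) → (126.4296,62.2103) (closed)

[3] `<path>` closed polygon, #ff8800→cut S864 F1033: (80.8593,56.2514) → (196.5073,79.8092) → (200.6185,57.4716) → (80.8593,56.2514) (closed)

[4] `<polygon>` regular polygon, #ff8800→cut S864 F1033: (111.3377,40.6064) → (117.7066,41.3844) → (122.7602,37.4311) → (123.5382,31.0622) → (119.5849,26.0086) → (113.2160,25.2306) → (108.1624,29.1839) → (107.3844,35.5528) → (111.3377,40.6064) (closed)

[5] `<polygon>` closed polygon, #ff8800→cut S864 F1033: (247.4813,53.6204) → (234.5596,11.2880) → (179.2084,46.1418) → (247.4813,53.6204) (closed)

[6] `<polygon>` rectangle, #0000ff→score S502 F1568: (153.0006,59.7532) → (273.0630,59.7532) → (273.0630,45.2928) → (153.0006,45.2928) → (153.0006,59.7532) (closed)

[7] `<circle>` circle, #ff8800→cut S864 F1033: (177.2880,57.7063) → (175.7879,65.2477) → (171.5161,71.6409) → (165.1229,75.9127) → (157.5815,77.4128) → (150.0401,75.9127) → (143.6469,71.6409) → (139.3751,65.2477) → (137.8750,57.7063) → (139.3751,50.1649) → (143.6469,43.7717) → (150.0401,39.4999) → (157.5815,37.9998) → (165.1229,39.4999) → (171.5161,43.7717) → (175.7879,50.1649) → (177.2880,57.7063) (closed)

[8] `<path>` quadratic bezier, #ff8800→cut S864 F1033: (164.2156,81.9729) → (147.9008,80.2361) → (130.8170,77.0706) → (112.9641,72.4762) → (94.3421,66.4529) → (74.9510,59.0009) → (54.7909,50.1200) → (33.8617,39.8103) → (12.1635,28.0718)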